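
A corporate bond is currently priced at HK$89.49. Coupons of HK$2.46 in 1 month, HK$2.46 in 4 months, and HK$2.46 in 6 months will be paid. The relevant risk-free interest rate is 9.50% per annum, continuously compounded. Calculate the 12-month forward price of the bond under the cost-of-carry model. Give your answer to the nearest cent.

PV(coupons) I = 2.46·e^(−0.0950·1/12) + 2.46·e^(−0.0950·4/12) + 2.46·e^(−0.0950·6/12)
I = 2.4406 + 2.3833 + 2.3459 = 7.1698
F = (S − I)·e^(rT) = (89.49 − 7.1698) · e^(0.0950·12/12)
= 82.3202 · e^0.095000 = 82.3202 × 1.099659 = HK$90.52

HK$90.52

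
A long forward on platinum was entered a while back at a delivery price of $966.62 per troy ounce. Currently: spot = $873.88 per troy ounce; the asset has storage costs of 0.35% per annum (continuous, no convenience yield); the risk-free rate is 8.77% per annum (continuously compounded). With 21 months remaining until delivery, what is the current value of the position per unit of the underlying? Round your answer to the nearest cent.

$50.16 per troy ounce

Current fair forward for the remaining 21 months: F = S·e^((r + u)·T), (r + u) = 0.0877 + 0.0035 = 0.0912
F = 873.88 · e^(0.0912 × 21/12) = 873.88 × 1.173042 = 1025.0979
Value of long forward = (F − K)·e^(−rT) = (1025.0979 − 966.62) · e^(−0.0877·21/12)
= 58.4779 × 0.857722 = 50.16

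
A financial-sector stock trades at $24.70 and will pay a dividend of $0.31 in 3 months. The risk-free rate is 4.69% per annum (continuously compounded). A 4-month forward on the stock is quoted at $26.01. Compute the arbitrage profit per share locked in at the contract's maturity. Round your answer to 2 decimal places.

$1.23 per share

PV(dividends) I = 0.31·e^(−0.0469·3/12) = 0.3064
Fair forward F* = (S − I)·e^(rT) = (24.70 − 0.3064)·e^0.015633 = 24.3936 × 1.015756 = 24.7779
Market $26.01 > fair 24.7779: forward overpriced → cash-and-carry (borrow at r, buy the stock and collect the dividends, short the forward).
Profit at T = |F_mkt − F*| = |26.01 − 24.7779| = $1.23 per share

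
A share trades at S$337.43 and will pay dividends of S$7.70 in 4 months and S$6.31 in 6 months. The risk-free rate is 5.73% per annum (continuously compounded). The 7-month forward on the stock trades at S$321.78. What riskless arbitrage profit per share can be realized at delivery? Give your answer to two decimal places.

S$12.97 per share

PV(dividends) I = 7.70·e^(−0.0573·4/12) + 6.31·e^(−0.0573·6/12) = 13.6861
Fair forward F* = (S − I)·e^(rT) = (337.43 − 13.6861)·e^0.033425 = 323.7439 × 1.033990 = 334.7480
Market S$321.78 < fair 334.7480: forward underpriced → reverse cash-and-carry (short the stock, invest proceeds at r, pay the dividends, go long the forward).
Profit at T = |F_mkt − F*| = |321.78 − 334.7480| = S$12.97 per share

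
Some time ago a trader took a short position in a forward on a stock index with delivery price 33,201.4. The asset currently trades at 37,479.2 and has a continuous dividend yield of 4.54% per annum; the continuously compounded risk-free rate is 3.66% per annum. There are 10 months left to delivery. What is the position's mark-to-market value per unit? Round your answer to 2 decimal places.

-3883.68

Current fair forward for the remaining 10 months: F = S·e^((r − q)·T), (r − q) = 0.0366 − 0.0454 = -0.0088
F = 37479.2 · e^(-0.0088 × 10/12) = 37479.2 × 0.99269349 = 37205.3579
Value of long forward = (F − K)·e^(−rT) = (37205.3579 − 33201.4) · e^(−0.0366·10/12)
= 4003.9579 × 0.96996043 = 3883.68
Short position value = −(long value) = -3883.68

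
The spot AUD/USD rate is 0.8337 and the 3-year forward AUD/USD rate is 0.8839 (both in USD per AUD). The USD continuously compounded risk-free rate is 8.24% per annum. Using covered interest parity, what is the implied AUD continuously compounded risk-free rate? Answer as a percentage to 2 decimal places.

F = S·e^((r_USD − r_AUD)T) ⇒ r_AUD = r_USD − ln(F/S)/T
ln(0.8839/0.8337) = 0.058470; /(3) = 0.019490
r_AUD = 0.0824 − 0.019490 = 0.062910
r_AUD = 6.29%

6.29%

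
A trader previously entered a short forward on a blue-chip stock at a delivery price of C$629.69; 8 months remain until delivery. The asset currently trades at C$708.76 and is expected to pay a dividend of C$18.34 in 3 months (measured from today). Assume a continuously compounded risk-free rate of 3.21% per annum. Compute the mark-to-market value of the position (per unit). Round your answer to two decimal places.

-C$74.21

PV(remaining dividends) I = 18.34·e^(−0.0321·3/12) = 18.1934
Current forward F = (S − I)·e^(rT) = (708.76 − 18.1934)·e^(0.0321·8/12) = 690.5666 × 1.021631 = 705.5042
Value (long) = (F − K)·e^(−rT) = (705.5042 − 629.69) × 0.978827 = 74.2090
Short position value = −(long value) = -C$74.21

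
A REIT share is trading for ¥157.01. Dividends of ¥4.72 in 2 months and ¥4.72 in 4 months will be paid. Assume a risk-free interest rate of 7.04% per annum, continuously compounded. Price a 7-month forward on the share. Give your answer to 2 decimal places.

PV(dividends) I = 4.72·e^(−0.0704·2/12) + 4.72·e^(−0.0704·4/12)
I = 4.6649 + 4.6105 = 9.2754
F = (S − I)·e^(rT) = (157.01 − 9.2754) · e^(0.0704·7/12)
= 147.7346 · e^0.041067 = 147.7346 × 1.041922 = ¥153.93

¥153.93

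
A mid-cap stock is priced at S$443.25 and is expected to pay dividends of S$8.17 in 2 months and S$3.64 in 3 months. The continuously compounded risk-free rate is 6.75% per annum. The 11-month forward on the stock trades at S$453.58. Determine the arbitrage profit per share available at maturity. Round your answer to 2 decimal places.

PV(dividends) I = 8.17·e^(−0.0675·2/12) + 3.64·e^(−0.0675·3/12) = 11.6577
Fair forward F* = (S − I)·e^(rT) = (443.25 − 11.6577)·e^0.061875 = 431.5923 × 1.063829 = 459.1404
Market S$453.58 < fair 459.1404: forward underpriced → reverse cash-and-carry (short the stock, invest proceeds at r, pay the dividends, go long the forward).
Profit at T = |F_mkt − F*| = |453.58 − 459.1404| = S$5.56 per share

S$5.56 per share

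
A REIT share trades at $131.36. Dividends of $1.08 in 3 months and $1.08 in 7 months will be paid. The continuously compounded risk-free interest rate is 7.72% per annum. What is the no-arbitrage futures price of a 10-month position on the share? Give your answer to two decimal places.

$137.86

PV(dividends) I = 1.08·e^(−0.0772·3/12) + 1.08·e^(−0.0772·7/12)
I = 1.0594 + 1.0324 = 2.0918
F = (S − I)·e^(rT) = (131.36 − 2.0918) · e^(0.0772·10/12)
= 129.2682 · e^0.064333 = 129.2682 × 1.066447 = $137.86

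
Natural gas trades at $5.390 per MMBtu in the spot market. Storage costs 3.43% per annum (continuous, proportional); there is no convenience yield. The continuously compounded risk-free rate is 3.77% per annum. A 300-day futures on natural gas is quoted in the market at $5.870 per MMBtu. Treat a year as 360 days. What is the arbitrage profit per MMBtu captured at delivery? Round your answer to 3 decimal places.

$0.147 per MMBtu

Fair futures: F* = S·e^(carry·T), with carry = (r + u) = 0.0377 + 0.0343 = 0.0720
F* = 5.390 · e^(0.0720 × 300/360) = 5.390 · e^0.060000 = 5.390 × 1.061837 = $5.7233
Market $5.870 > fair $5.7233: forward overpriced → cash-and-carry (buy spot, short the forward).
At maturity, profit = |F_mkt − F*| = |5.870 − 5.7233| = $0.147 per MMBtu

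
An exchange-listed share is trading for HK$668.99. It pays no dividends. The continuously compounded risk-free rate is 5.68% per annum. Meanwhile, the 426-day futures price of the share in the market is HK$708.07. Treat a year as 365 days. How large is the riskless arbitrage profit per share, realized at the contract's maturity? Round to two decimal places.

HK$6.77 per share

Fair futures: F* = S·e^(carry·T), with carry = r = 0.0568
F* = 668.99 · e^(0.0568 × 426/365) = 668.99 · e^0.066293 = 668.99 × 1.068540 = HK$714.8426
Market HK$708.07 < fair HK$714.8426: forward underpriced → reverse cash-and-carry (short spot, go long the forward).
At maturity, profit = |F_mkt − F*| = |708.07 − 714.8426| = HK$6.77 per share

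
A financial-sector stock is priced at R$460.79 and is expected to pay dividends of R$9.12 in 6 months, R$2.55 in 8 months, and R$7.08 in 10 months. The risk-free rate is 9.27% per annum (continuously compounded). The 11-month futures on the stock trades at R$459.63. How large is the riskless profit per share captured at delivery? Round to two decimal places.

R$22.80 per share

PV(dividends) I = 9.12·e^(−0.0927·6/12) + 2.55·e^(−0.0927·8/12) + 7.08·e^(−0.0927·10/12) = 17.6578
Fair futures F* = (S − I)·e^(rT) = (460.79 − 17.6578)·e^0.084975 = 443.1322 × 1.088690 = 482.4336
Market R$459.63 < fair 482.4336: forward underpriced → reverse cash-and-carry (short the stock, invest proceeds at r, pay the dividends, go long the forward).
Profit at T = |F_mkt − F*| = |459.63 − 482.4336| = R$22.80 per share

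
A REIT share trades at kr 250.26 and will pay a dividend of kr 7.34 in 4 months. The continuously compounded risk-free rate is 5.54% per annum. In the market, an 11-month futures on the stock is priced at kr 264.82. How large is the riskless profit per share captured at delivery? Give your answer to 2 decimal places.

kr 9.10 per share

PV(dividends) I = 7.34·e^(−0.0554·4/12) = 7.2057
Fair futures F* = (S − I)·e^(rT) = (250.26 − 7.2057)·e^0.050783 = 243.0543 × 1.052095 = 255.7162
Market kr 264.82 > fair 255.7162: forward overpriced → cash-and-carry (borrow at r, buy the stock and collect the dividends, short the forward).
Profit at T = |F_mkt − F*| = |264.82 − 255.7162| = kr 9.10 per share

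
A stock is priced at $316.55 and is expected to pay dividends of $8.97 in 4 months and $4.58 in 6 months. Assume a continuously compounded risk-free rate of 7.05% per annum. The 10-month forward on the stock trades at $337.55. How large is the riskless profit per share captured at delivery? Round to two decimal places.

$15.83 per share

PV(dividends) I = 8.97·e^(−0.0705·4/12) + 4.58·e^(−0.0705·6/12) = 13.1830
Fair forward F* = (S − I)·e^(rT) = (316.55 − 13.1830)·e^0.058750 = 303.3670 × 1.060510 = 321.7237
Market $337.55 > fair 321.7237: forward overpriced → cash-and-carry (borrow at r, buy the stock and collect the dividends, short the forward).
Profit at T = |F_mkt − F*| = |337.55 − 321.7237| = $15.83 per share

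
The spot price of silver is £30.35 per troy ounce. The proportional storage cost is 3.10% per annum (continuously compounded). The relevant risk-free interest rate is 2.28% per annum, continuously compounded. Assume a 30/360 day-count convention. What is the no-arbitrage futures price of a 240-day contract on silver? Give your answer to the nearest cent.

£31.46 per troy ounce

Net carry = r + u − y = 0.0228 + 0.0310 − 0.0000 = 0.0538
F = S·e^((r+u−y)T) = 30.35 · e^(0.0538 × 240/360) = 30.35 · e^0.035867
= 30.35 × 1.036518 = £31.46 per troy ounce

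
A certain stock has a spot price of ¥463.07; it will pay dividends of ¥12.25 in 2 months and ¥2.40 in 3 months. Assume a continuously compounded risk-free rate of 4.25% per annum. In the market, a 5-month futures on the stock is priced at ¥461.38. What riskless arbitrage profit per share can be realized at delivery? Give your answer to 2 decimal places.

¥4.83 per share

PV(dividends) I = 12.25·e^(−0.0425·2/12) + 2.40·e^(−0.0425·3/12) = 14.5382
Fair futures F* = (S − I)·e^(rT) = (463.07 − 14.5382)·e^0.017708 = 448.5318 × 1.017866 = 456.5453
Market ¥461.38 > fair 456.5453: forward overpriced → cash-and-carry (borrow at r, buy the stock and collect the dividends, short the forward).
Profit at T = |F_mkt − F*| = |461.38 − 456.5453| = ¥4.83 per share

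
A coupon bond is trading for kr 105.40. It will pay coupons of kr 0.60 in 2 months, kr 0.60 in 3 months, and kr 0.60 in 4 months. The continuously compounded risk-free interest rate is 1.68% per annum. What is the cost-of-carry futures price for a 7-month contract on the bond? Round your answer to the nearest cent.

PV(coupons) I = 0.60·e^(−0.0168·2/12) + 0.60·e^(−0.0168·3/12) + 0.60·e^(−0.0168·4/12)
I = 0.5983 + 0.5975 + 0.5966 = 1.7924
F = (S − I)·e^(rT) = (105.40 − 1.7924) · e^(0.0168·7/12)
= 103.6076 · e^0.009800 = 103.6076 × 1.009848 = kr 104.63

kr 104.63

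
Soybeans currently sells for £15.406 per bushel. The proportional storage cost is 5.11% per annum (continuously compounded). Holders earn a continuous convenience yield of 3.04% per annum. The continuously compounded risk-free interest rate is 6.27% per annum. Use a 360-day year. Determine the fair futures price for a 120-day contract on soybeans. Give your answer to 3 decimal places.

Net carry = r + u − y = 0.0627 + 0.0511 − 0.0304 = 0.0834
F = S·e^((r+u−y)T) = 15.406 · e^(0.0834 × 120/360) = 15.406 · e^0.027800
= 15.406 × 1.028190 = £15.840 per bushel

£15.840 per bushel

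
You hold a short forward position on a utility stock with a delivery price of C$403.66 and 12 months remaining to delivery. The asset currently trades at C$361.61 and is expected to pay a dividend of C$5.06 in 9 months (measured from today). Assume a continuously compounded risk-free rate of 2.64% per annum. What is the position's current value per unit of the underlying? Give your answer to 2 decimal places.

PV(remaining dividends) I = 5.06·e^(−0.0264·9/12) = 4.9608
Current forward F = (S − I)·e^(rT) = (361.61 − 4.9608)·e^(0.0264·12/12) = 356.6492 × 1.026752 = 366.1903
Value (long) = (F − K)·e^(−rT) = (366.1903 − 403.66) × 0.973945 = -36.4934
Short position value = −(long value) = C$36.49

C$36.49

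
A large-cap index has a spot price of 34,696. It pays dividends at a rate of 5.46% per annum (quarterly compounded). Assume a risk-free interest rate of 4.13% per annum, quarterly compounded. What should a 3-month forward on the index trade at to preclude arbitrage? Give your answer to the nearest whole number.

F = S · (1+r/4)^(4T) / (1+q/4)^(4T)
= 34696 × 1.010325 / 1.013650 = 34696 × 0.996720
F = 34,582

34,582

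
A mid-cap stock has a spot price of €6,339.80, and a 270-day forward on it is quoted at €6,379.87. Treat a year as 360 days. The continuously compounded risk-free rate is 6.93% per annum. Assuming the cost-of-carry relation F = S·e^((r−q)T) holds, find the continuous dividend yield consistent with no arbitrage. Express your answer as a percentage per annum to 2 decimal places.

From F = S·e^((r−q)T): (r − q) = ln(F/S)/T
ln(6379.87/6339.80) = ln(1.006320) = 0.006300
(r − q) = 0.006300 / (270/360) = 0.008400
q = r − ln(F/S)/T = 0.0693 − 0.008400 = 0.060900
q = 6.09%

6.09%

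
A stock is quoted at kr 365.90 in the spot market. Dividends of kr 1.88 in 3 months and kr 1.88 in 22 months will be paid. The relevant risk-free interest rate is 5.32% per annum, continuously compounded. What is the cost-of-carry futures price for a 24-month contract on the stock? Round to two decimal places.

kr 403.02

PV(dividends) I = 1.88·e^(−0.0532·3/12) + 1.88·e^(−0.0532·22/12)
I = 1.8552 + 1.7053 = 3.5605
F = (S − I)·e^(rT) = (365.90 − 3.5605) · e^(0.0532·24/12)
= 362.3395 · e^0.106400 = 362.3395 × 1.112267 = kr 403.02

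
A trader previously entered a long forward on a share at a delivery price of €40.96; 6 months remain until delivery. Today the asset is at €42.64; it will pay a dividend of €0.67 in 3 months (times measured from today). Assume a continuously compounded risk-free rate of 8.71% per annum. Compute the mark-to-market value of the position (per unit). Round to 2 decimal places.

€2.77

PV(remaining dividends) I = 0.67·e^(−0.0871·3/12) = 0.6556
Current forward F = (S − I)·e^(rT) = (42.64 − 0.6556)·e^(0.0871·6/12) = 41.9844 × 1.044512 = 43.8532
Value (long) = (F − K)·e^(−rT) = (43.8532 − 40.96) × 0.957385 = 2.7699
Value = €2.77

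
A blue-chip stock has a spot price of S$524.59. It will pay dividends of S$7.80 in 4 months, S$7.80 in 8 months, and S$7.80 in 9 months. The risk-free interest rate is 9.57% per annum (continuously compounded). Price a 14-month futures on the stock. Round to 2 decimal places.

S$561.81

PV(dividends) I = 7.80·e^(−0.0957·4/12) + 7.80·e^(−0.0957·8/12) + 7.80·e^(−0.0957·9/12)
I = 7.5551 + 7.3179 + 7.2598 = 22.1328
F = (S − I)·e^(rT) = (524.59 − 22.1328) · e^(0.0957·14/12)
= 502.4572 · e^0.111650 = 502.4572 × 1.118121 = S$561.81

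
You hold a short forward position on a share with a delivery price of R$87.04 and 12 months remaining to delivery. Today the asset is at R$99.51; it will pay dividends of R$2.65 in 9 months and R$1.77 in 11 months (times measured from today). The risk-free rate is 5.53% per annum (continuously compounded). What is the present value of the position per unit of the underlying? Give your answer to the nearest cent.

PV(remaining dividends) I = 2.65·e^(−0.0553·9/12) + 1.77·e^(−0.0553·11/12) = 4.2249
Current forward F = (S − I)·e^(rT) = (99.51 − 4.2249)·e^(0.0553·12/12) = 95.2851 × 1.056858 = 100.7028
Value (long) = (F − K)·e^(−rT) = (100.7028 − 87.04) × 0.946201 = 12.9278
Short position value = −(long value) = -R$12.93

-R$12.93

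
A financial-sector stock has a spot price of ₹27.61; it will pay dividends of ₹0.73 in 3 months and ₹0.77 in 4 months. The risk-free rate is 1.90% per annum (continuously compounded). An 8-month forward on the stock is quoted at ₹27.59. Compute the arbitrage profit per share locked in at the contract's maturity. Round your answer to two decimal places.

PV(dividends) I = 0.73·e^(−0.0190·3/12) + 0.77·e^(−0.0190·4/12) = 1.4917
Fair forward F* = (S − I)·e^(rT) = (27.61 − 1.4917)·e^0.012667 = 26.1183 × 1.012748 = 26.4513
Market ₹27.59 > fair 26.4513: forward overpriced → cash-and-carry (borrow at r, buy the stock and collect the dividends, short the forward).
Profit at T = |F_mkt − F*| = |27.59 − 26.4513| = ₹1.14 per share

₹1.14 per share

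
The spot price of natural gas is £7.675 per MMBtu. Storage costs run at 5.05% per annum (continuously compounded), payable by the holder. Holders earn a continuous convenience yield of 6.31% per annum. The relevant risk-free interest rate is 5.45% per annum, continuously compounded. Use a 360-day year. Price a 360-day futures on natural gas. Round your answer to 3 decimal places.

Net carry = r + u − y = 0.0545 + 0.0505 − 0.0631 = 0.0419
F = S·e^((r+u−y)T) = 7.675 · e^(0.0419 × 360/360) = 7.675 · e^0.041900
= 7.675 × 1.042790 = £8.003 per MMBtu

£8.003 per MMBtu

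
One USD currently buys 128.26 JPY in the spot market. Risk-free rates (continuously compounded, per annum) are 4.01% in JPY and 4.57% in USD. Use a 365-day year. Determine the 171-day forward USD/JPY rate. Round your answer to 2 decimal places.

F = S·e^((r_JPY − r_USD)T) = 128.26 · e^((0.0401 − 0.0457) × 171/365)
= 128.26 · e^-0.002624 = 128.26 × 0.997379
F = 127.92 JPY per USD

127.92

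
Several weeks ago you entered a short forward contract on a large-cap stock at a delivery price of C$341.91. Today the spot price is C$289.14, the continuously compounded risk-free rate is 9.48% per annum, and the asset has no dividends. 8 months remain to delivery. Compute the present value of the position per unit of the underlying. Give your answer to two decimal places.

Current fair forward for the remaining 8 months: F = S·e^(r·T), r = 0.0948
F = 289.14 · e^(0.0948 × 8/12) = 289.14 × 1.065240 = 308.0035
Value of long forward = (F − K)·e^(−rT) = (308.0035 − 341.91) · e^(−0.0948·8/12)
= -33.9065 × 0.938756 = -31.83
Short position value = −(long value) = C$31.83

C$31.83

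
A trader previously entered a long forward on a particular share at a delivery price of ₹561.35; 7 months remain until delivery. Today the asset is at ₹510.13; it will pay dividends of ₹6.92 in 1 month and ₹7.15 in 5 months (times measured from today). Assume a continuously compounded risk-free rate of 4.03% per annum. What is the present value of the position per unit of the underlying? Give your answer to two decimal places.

-₹52.11

PV(remaining dividends) I = 6.92·e^(−0.0403·1/12) + 7.15·e^(−0.0403·5/12) = 13.9277
Current forward F = (S − I)·e^(rT) = (510.13 − 13.9277)·e^(0.0403·7/12) = 496.2023 × 1.023787 = 508.0055
Value (long) = (F − K)·e^(−rT) = (508.0055 − 561.35) × 0.976766 = -52.1051
Value = -₹52.11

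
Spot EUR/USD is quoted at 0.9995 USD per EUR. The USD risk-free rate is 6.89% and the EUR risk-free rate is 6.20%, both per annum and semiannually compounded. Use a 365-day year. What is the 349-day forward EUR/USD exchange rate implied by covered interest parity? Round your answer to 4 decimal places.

By covered interest parity, F = S · (1+r_USD/2)^(2T) / (1+r_EUR/2)^(2T)
= 0.9995 × 1.066914 / 1.060120 = 0.9995 × 1.006409
F = 1.0059 USD per EUR

1.0059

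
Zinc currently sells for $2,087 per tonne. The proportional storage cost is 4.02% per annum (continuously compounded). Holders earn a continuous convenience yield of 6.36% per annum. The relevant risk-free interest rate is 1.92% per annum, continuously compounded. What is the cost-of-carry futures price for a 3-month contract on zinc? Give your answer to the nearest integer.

Net carry = r + u − y = 0.0192 + 0.0402 − 0.0636 = -0.0042
F = S·e^((r+u−y)T) = 2087 · e^(-0.0042 × 3/12) = 2087 · e^-0.001050
= 2087 × 0.998951 = $2,085 per tonne

$2,085 per tonne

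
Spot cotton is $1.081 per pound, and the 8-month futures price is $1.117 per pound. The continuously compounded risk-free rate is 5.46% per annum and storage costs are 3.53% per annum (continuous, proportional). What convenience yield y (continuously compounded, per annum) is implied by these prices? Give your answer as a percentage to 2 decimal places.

4.08%

F = S·e^((r+u−y)T) ⇒ (r+u−y) = ln(F/S)/T
ln(1.117/1.081) = 0.032760; /T ⇒ 0.049140
y = r + u − ln(F/S)/T = 0.0546 + 0.0353 − 0.049140 = 0.040760
y = 4.08%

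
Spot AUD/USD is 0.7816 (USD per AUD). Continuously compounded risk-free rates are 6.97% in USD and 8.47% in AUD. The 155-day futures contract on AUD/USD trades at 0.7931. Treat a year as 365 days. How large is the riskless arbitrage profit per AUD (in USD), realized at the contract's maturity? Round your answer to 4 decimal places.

0.0165 per AUD (in USD)

Fair futures: F* = S·e^(carry·T), with carry = (r_USD − r_AUD) = 0.0697 − 0.0847 = -0.0150
F* = 0.7816 · e^(-0.0150 × 155/365) = 0.7816 · e^-0.006370 = 0.7816 × 0.993650 = 0.7766
Market 0.7931 > fair 0.7766: forward overpriced → cash-and-carry (buy spot, short the forward).
At maturity, profit = |F_mkt − F*| = |0.7931 − 0.7766| = 0.0165 per AUD (in USD)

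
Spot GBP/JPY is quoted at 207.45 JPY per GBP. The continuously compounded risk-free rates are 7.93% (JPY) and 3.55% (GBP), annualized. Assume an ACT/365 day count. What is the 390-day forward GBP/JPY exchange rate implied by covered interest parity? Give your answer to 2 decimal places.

F = S·e^((r_JPY − r_GBP)T) = 207.45 · e^((0.0793 − 0.0355) × 390/365)
= 207.45 · e^0.046800 = 207.45 × 1.047912
F = 217.39 JPY per GBP

217.39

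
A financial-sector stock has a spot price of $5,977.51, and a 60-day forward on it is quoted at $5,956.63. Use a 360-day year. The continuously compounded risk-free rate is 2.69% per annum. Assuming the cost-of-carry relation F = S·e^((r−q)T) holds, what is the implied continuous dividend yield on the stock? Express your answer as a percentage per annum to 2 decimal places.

From F = S·e^((r−q)T): (r − q) = ln(F/S)/T
ln(5956.63/5977.51) = ln(0.996507) = -0.003499
(r − q) = -0.003499 / (60/360) = -0.020994
q = r − ln(F/S)/T = 0.0269 + 0.020994 = 0.047894
q = 4.79%

4.79%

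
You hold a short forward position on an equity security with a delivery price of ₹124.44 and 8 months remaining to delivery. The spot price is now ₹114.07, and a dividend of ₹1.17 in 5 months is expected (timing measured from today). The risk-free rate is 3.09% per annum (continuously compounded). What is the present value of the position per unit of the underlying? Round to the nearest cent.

₹8.99

PV(remaining dividends) I = 1.17·e^(−0.0309·5/12) = 1.1550
Current forward F = (S − I)·e^(rT) = (114.07 − 1.1550)·e^(0.0309·8/12) = 112.9150 × 1.020814 = 115.2652
Value (long) = (F − K)·e^(−rT) = (115.2652 − 124.44) × 0.979611 = -8.9877
Short position value = −(long value) = ₹8.99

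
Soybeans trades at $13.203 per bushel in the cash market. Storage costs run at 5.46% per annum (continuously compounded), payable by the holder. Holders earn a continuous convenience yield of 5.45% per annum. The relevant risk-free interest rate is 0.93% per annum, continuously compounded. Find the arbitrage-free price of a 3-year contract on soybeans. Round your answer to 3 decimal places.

Net carry = r + u − y = 0.0093 + 0.0546 − 0.0545 = 0.0094
F = S·e^((r+u−y)T) = 13.203 · e^(0.0094 × 3) = 13.203 · e^0.028200
= 13.203 × 1.028601 = $13.581 per bushel

$13.581 per bushel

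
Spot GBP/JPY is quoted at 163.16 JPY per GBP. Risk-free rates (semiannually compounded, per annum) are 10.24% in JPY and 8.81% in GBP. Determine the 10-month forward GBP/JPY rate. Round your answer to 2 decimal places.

165.03

By covered interest parity, F = S · (1+r_JPY/2)^(2T) / (1+r_GBP/2)^(2T)
= 163.16 × 1.086782 / 1.074489 = 163.16 × 1.011441
F = 165.03 JPY per GBP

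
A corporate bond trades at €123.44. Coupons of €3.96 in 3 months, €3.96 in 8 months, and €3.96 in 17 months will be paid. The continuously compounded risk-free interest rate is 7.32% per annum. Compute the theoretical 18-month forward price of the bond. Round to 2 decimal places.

PV(coupons) I = 3.96·e^(−0.0732·3/12) + 3.96·e^(−0.0732·8/12) + 3.96·e^(−0.0732·17/12)
I = 3.8882 + 3.7714 + 3.5699 = 11.2295
F = (S − I)·e^(rT) = (123.44 − 11.2295) · e^(0.0732·18/12)
= 112.2105 · e^0.109800 = 112.2105 × 1.116055 = €125.23

€125.23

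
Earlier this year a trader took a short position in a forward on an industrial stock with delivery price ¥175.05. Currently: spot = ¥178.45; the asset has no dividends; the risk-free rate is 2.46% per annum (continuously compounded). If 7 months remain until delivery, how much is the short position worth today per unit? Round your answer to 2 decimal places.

Current fair forward for the remaining 7 months: F = S·e^(r·T), r = 0.0246
F = 178.45 · e^(0.0246 × 7/12) = 178.45 × 1.014453 = 181.0291
Value of long forward = (F − K)·e^(−rT) = (181.0291 − 175.05) · e^(−0.0246·7/12)
= 5.9791 × 0.985752 = 5.89
Short position value = −(long value) = -¥5.89

-¥5.89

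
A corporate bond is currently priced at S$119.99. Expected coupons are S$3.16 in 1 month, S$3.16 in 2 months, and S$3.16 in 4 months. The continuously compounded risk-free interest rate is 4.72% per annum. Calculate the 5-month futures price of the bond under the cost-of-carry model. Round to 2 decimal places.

PV(coupons) I = 3.16·e^(−0.0472·1/12) + 3.16·e^(−0.0472·2/12) + 3.16·e^(−0.0472·4/12)
I = 3.1476 + 3.1352 + 3.1107 = 9.3935
F = (S − I)·e^(rT) = (119.99 − 9.3935) · e^(0.0472·5/12)
= 110.5965 · e^0.019667 = 110.5965 × 1.019862 = S$112.79

S$112.79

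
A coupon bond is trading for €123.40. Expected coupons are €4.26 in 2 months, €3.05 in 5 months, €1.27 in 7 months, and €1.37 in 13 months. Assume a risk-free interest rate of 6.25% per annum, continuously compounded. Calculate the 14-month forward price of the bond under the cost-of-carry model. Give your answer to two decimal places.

€122.31

PV(coupons) I = 4.26·e^(−0.0625·2/12) + 3.05·e^(−0.0625·5/12) + 1.27·e^(−0.0625·7/12) + 1.37·e^(−0.0625·13/12)
I = 4.2159 + 2.9716 + 1.2245 + 1.2803 = 9.6923
F = (S − I)·e^(rT) = (123.40 − 9.6923) · e^(0.0625·14/12)
= 113.7077 · e^0.072917 = 113.7077 × 1.075641 = €122.31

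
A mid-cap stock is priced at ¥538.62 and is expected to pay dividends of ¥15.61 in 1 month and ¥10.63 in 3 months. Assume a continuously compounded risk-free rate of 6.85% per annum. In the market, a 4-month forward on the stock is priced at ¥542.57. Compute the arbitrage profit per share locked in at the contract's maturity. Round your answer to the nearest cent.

PV(dividends) I = 15.61·e^(−0.0685·1/12) + 10.63·e^(−0.0685·3/12) = 25.9707
Fair forward F* = (S − I)·e^(rT) = (538.62 − 25.9707)·e^0.022833 = 512.6493 × 1.023096 = 524.4894
Market ¥542.57 > fair 524.4894: forward overpriced → cash-and-carry (borrow at r, buy the stock and collect the dividends, short the forward).
Profit at T = |F_mkt − F*| = |542.57 − 524.4894| = ¥18.08 per share

¥18.08 per share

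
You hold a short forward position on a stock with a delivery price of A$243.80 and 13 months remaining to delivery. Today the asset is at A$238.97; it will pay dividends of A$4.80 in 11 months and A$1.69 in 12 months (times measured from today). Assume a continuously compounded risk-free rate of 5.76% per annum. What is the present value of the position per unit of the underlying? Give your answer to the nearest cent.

PV(remaining dividends) I = 4.80·e^(−0.0576·11/12) + 1.69·e^(−0.0576·12/12) = 6.1485
Current forward F = (S − I)·e^(rT) = (238.97 − 6.1485)·e^(0.0576·13/12) = 232.8215 × 1.064388 = 247.8124
Value (long) = (F − K)·e^(−rT) = (247.8124 − 243.80) × 0.939507 = 3.7697
Short position value = −(long value) = -A$3.77

-A$3.77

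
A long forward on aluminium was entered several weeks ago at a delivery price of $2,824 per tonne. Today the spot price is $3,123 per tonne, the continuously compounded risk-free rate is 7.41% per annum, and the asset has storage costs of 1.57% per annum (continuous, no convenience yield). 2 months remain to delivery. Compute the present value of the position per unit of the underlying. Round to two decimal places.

$341.84 per tonne

Current fair forward for the remaining 2 months: F = S·e^((r + u)·T), (r + u) = 0.0741 + 0.0157 = 0.0898
F = 3123 · e^(0.0898 × 2/12) = 3123 × 1.01507923 = 3170.0924
Value of long forward = (F − K)·e^(−rT) = (3170.0924 − 2824) · e^(−0.0741·2/12)
= 346.0924 × 0.98772595 = 341.84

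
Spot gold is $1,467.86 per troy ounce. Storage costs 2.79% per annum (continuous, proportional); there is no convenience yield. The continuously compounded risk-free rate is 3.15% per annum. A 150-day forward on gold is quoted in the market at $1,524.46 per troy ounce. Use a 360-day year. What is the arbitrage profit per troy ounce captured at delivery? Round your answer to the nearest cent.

Fair forward: F* = S·e^(carry·T), with carry = (r + u) = 0.0315 + 0.0279 = 0.0594
F* = 1467.86 · e^(0.0594 × 150/360) = 1467.86 · e^0.02475000 = 1467.86 × 1.02505882 = $1504.6428
Market $1524.46 > fair $1504.6428: forward overpriced → cash-and-carry (buy spot, short the forward).
At maturity, profit = |F_mkt − F*| = |1524.46 − 1504.6428| = $19.82 per troy ounce

$19.82 per troy ounce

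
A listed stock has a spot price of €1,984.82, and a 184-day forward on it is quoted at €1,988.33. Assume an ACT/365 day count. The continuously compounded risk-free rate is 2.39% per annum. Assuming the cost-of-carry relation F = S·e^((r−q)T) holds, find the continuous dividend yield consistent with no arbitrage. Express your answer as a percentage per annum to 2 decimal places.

2.04%

From F = S·e^((r−q)T): (r − q) = ln(F/S)/T
ln(1988.33/1984.82) = ln(1.001768) = 0.001766
(r − q) = 0.001766 / (184/365) = 0.003503
q = r − ln(F/S)/T = 0.0239 − 0.003503 = 0.020397
q = 2.04%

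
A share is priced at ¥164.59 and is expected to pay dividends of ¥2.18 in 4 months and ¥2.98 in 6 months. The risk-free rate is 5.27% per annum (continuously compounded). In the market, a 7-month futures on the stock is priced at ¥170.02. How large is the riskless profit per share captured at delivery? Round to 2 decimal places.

PV(dividends) I = 2.18·e^(−0.0527·4/12) + 2.98·e^(−0.0527·6/12) = 5.0445
Fair futures F* = (S − I)·e^(rT) = (164.59 − 5.0445)·e^0.030742 = 159.5455 × 1.031219 = 164.5264
Market ¥170.02 > fair 164.5264: forward overpriced → cash-and-carry (borrow at r, buy the stock and collect the dividends, short the forward).
Profit at T = |F_mkt − F*| = |170.02 − 164.5264| = ¥5.49 per share

¥5.49 per share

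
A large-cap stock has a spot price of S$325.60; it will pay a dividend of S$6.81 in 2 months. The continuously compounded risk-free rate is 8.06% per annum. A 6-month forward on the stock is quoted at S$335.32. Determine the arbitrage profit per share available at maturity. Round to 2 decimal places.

S$3.33 per share

PV(dividends) I = 6.81·e^(−0.0806·2/12) = 6.7191
Fair forward F* = (S − I)·e^(rT) = (325.60 − 6.7191)·e^0.040300 = 318.8809 × 1.041123 = 331.9942
Market S$335.32 > fair 331.9942: forward overpriced → cash-and-carry (borrow at r, buy the stock and collect the dividends, short the forward).
Profit at T = |F_mkt − F*| = |335.32 − 331.9942| = S$3.33 per share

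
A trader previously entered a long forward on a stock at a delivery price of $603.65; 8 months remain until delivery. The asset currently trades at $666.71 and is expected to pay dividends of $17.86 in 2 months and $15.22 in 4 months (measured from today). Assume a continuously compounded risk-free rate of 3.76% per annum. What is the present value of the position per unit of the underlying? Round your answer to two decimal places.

PV(remaining dividends) I = 17.86·e^(−0.0376·2/12) + 15.22·e^(−0.0376·4/12) = 32.7789
Current forward F = (S − I)·e^(rT) = (666.71 − 32.7789)·e^(0.0376·8/12) = 633.9311 × 1.025383 = 650.0222
Value (long) = (F − K)·e^(−rT) = (650.0222 − 603.65) × 0.975245 = 45.2243
Value = $45.22

$45.22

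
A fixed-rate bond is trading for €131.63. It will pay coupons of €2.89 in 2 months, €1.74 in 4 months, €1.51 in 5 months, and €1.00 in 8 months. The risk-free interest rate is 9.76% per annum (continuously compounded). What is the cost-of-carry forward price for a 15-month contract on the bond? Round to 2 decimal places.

PV(coupons) I = 2.89·e^(−0.0976·2/12) + 1.74·e^(−0.0976·4/12) + 1.51·e^(−0.0976·5/12) + 1.00·e^(−0.0976·8/12)
I = 2.8434 + 1.6843 + 1.4498 + 0.9370 = 6.9145
F = (S − I)·e^(rT) = (131.63 − 6.9145) · e^(0.0976·15/12)
= 124.7155 · e^0.122000 = 124.7155 × 1.129754 = €140.90

€140.90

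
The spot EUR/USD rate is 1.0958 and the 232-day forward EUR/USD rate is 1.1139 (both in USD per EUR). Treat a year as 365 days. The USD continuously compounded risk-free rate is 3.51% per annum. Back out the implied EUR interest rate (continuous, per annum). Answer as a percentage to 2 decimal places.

0.93%

F = S·e^((r_USD − r_EUR)T) ⇒ r_EUR = r_USD − ln(F/S)/T
ln(1.1139/1.0958) = 0.016383; /(232/365) = 0.025775
r_EUR = 0.0351 − 0.025775 = 0.009325
r_EUR = 0.93%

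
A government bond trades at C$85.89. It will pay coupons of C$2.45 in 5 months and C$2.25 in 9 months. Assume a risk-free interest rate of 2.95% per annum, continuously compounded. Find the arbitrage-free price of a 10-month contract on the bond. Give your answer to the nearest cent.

C$83.29

PV(coupons) I = 2.45·e^(−0.0295·5/12) + 2.25·e^(−0.0295·9/12)
I = 2.4201 + 2.2008 = 4.6209
F = (S − I)·e^(rT) = (85.89 − 4.6209) · e^(0.0295·10/12)
= 81.2691 · e^0.024583 = 81.2691 × 1.024888 = C$83.29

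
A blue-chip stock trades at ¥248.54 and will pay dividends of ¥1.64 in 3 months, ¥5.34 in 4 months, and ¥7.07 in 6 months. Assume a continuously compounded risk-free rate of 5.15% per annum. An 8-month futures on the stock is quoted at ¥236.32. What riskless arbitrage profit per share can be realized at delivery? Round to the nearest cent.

¥6.66 per share

PV(dividends) I = 1.64·e^(−0.0515·3/12) + 5.34·e^(−0.0515·4/12) + 7.07·e^(−0.0515·6/12) = 13.7584
Fair futures F* = (S − I)·e^(rT) = (248.54 − 13.7584)·e^0.034333 = 234.7816 × 1.034929 = 242.9823
Market ¥236.32 < fair 242.9823: forward underpriced → reverse cash-and-carry (short the stock, invest proceeds at r, pay the dividends, go long the forward).
Profit at T = |F_mkt − F*| = |236.32 − 242.9823| = ¥6.66 per share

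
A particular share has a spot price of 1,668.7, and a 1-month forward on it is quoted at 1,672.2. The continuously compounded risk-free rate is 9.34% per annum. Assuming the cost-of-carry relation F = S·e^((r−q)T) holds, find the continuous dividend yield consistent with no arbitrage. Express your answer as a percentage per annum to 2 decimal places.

From F = S·e^((r−q)T): (r − q) = ln(F/S)/T
ln(1672.2/1668.7) = ln(1.002097) = 0.002095
(r − q) = 0.002095 / (1/12) = 0.025140
q = r − ln(F/S)/T = 0.0934 − 0.025140 = 0.068260
q = 6.83%

6.83%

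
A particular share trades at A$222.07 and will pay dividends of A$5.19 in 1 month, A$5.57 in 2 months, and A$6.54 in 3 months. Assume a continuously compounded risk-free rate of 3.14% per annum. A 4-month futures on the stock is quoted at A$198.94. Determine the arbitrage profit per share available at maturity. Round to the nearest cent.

A$8.08 per share

PV(dividends) I = 5.19·e^(−0.0314·1/12) + 5.57·e^(−0.0314·2/12) + 6.54·e^(−0.0314·3/12) = 17.2062
Fair futures F* = (S − I)·e^(rT) = (222.07 − 17.2062)·e^0.010467 = 204.8638 × 1.010522 = 207.0194
Market A$198.94 < fair 207.0194: forward underpriced → reverse cash-and-carry (short the stock, invest proceeds at r, pay the dividends, go long the forward).
Profit at T = |F_mkt − F*| = |198.94 − 207.0194| = A$8.08 per share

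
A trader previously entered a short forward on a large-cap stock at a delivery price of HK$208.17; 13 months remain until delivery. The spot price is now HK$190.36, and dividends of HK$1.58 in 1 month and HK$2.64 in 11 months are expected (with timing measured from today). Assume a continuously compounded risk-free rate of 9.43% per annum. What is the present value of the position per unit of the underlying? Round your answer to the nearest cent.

HK$1.58

PV(remaining dividends) I = 1.58·e^(−0.0943·1/12) + 2.64·e^(−0.0943·11/12) = 3.9890
Current forward F = (S − I)·e^(rT) = (190.36 − 3.9890)·e^(0.0943·13/12) = 186.3710 × 1.107559 = 206.4169
Value (long) = (F − K)·e^(−rT) = (206.4169 − 208.17) × 0.902887 = -1.5829
Short position value = −(long value) = HK$1.58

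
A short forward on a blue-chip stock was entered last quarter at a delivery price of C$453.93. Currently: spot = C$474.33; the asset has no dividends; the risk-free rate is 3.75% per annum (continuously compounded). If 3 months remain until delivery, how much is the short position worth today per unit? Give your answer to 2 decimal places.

Current fair forward for the remaining 3 months: F = S·e^(r·T), r = 0.0375
F = 474.33 · e^(0.0375 × 3/12) = 474.33 × 1.009419 = 478.7977
Value of long forward = (F − K)·e^(−rT) = (478.7977 − 453.93) · e^(−0.0375·3/12)
= 24.8677 × 0.990669 = 24.64
Short position value = −(long value) = -C$24.64

-C$24.64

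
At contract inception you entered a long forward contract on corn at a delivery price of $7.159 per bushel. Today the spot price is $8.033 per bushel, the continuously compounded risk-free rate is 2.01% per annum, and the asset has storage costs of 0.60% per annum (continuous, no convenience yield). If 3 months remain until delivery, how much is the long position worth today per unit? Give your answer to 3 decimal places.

Current fair forward for the remaining 3 months: F = S·e^((r + u)·T), (r + u) = 0.0201 + 0.0060 = 0.0261
F = 8.033 · e^(0.0261 × 3/12) = 8.033 × 1.006546 = 8.0856
Value of long forward = (F − K)·e^(−rT) = (8.0856 − 7.159) · e^(−0.0201·3/12)
= 0.9266 × 0.994988 = 0.922

$0.922 per bushel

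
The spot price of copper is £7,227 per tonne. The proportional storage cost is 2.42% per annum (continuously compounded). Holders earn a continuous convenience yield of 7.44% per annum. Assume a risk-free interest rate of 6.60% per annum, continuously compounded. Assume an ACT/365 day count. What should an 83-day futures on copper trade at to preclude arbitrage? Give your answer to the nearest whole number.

£7,253 per tonne

Net carry = r + u − y = 0.0660 + 0.0242 − 0.0744 = 0.0158
F = S·e^((r+u−y)T) = 7227 · e^(0.0158 × 83/365) = 7227 · e^0.003593
= 7227 × 1.003599 = £7,253 per tonne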